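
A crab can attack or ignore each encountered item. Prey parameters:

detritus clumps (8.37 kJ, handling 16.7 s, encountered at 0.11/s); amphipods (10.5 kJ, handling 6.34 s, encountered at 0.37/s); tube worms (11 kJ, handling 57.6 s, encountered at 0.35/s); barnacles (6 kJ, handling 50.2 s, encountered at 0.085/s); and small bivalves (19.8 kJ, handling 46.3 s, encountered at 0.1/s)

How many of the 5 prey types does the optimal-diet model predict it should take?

E/h in descending order: amphipods 1.66, detritus clumps 0.501, small bivalves 0.428, tube worms 0.191, barnacles 0.12 kJ/s. The optimal diet is the largest prefix of this list for which every included type satisfies E_i/h_i > R on the types above it.
Rate on top 1: 1.161. detritus clumps: 0.501 < 1.161 → exclude; stop.
Optimal diet: amphipods — 1 of 5 types.

1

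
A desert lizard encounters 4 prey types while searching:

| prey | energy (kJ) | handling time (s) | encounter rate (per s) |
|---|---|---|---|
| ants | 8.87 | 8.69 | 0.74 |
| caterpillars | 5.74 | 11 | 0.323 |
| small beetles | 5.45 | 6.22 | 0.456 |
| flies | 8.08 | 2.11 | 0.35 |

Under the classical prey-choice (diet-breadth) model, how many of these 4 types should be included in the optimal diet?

1

Rank by E/h (kJ/s): flies 3.83, ants 1.02, small beetles 0.876, caterpillars 0.522. Include each in turn until the next type's E/h falls below the running intake rate.
Rate on top 1: 1.627. ants: 1.02 < 1.627 → exclude; stop.
Optimal diet: flies — 1 of 4 types.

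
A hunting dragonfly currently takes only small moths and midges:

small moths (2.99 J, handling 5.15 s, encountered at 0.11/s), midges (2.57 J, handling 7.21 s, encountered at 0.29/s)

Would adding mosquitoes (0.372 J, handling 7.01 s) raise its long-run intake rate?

No

Current rate: (0.11×2.99 + 0.29×2.57)/(1 + 0.11×5.15 + 0.29×7.21) = 0.2937 J/s.
mosquitoes: E/h = 0.372/7.01 = 0.05307 J/s.
Since 0.05307 < R, time spent handling mosquitoes is better spent searching.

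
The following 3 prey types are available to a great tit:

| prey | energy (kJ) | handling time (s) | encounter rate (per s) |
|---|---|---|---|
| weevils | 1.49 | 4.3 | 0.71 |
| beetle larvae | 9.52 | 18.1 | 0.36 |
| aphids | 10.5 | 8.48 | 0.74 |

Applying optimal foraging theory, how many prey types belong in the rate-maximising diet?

Rank by E/h (kJ/s): aphids 1.24, beetle larvae 0.526, weevils 0.347. Include each in turn until the next type's E/h falls below the running intake rate.
Rate on top 1: 1.068. beetle larvae: 0.526 < 1.068 → exclude; stop.
Optimal diet: aphids — 1 of 3 types.

1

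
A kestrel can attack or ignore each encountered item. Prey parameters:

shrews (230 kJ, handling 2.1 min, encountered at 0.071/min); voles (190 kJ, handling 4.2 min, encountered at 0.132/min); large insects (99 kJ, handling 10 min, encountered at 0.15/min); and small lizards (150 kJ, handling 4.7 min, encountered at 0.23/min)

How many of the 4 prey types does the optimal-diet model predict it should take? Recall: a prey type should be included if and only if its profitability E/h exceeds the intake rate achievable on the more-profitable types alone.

Rank by E/h (kJ/min): shrews 110, voles 45.2, small lizards 31.9, large insects 9.9. Include each in turn until the next type's E/h falls below the running intake rate.
Rate on top 1: 14.21. voles: 45.2 > 14.21 → include.
Rate on top 2: 24.31. small lizards: 31.9 > 24.31 → include.
Rate on top 3: 27.26. large insects: 9.9 < 27.26 → exclude; stop.
Optimal diet: shrews, voles, small lizards — 3 of 4 types.

3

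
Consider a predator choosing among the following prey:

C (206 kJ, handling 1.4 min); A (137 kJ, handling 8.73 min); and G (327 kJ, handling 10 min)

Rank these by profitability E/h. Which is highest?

In descending order of E/h:
C: 206/1.4 = 147 kJ/min
G: 327/10 = 32.7 kJ/min
A: 137/8.73 = 15.7 kJ/min

C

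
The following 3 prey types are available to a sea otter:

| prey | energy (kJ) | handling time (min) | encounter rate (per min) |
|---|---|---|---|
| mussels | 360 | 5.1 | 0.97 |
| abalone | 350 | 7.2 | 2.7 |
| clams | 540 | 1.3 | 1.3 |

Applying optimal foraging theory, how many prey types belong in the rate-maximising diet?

1

Rank by E/h (kJ/min): clams 415, mussels 70.6, abalone 48.6. Include each in turn until the next type's E/h falls below the running intake rate.
Rate on top 1: 261. mussels: 70.6 < 261 → exclude; stop.
Optimal diet: clams — 1 of 3 types.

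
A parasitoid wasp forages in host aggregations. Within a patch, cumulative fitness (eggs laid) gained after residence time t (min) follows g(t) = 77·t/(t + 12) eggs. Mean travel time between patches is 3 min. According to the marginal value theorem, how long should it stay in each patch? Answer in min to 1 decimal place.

By the marginal value theorem, leave when the instantaneous gain rate g'(t) equals the habitat-wide average g(t)/(T + t).
g'(t) = 77·12/(t + 12)². Setting 77·12/(t+12)² = 77t/[(t+12)(3+t)] gives 12(3+t) = t(t+12), so t² = 12×3 = 36.
t* = √36 = 6 min.

6.0 min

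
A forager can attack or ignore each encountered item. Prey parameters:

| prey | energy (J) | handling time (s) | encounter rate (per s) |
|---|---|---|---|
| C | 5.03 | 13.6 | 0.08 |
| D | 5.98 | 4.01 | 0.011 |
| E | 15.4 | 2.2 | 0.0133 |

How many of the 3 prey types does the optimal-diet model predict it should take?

3

Rank by E/h (J/s): E 7, D 1.49, C 0.37. Include each in turn until the next type's E/h falls below the running intake rate.
Rate on top 1: 0.199. D: 1.49 > 0.199 → include.
Rate on top 2: 0.2521. C: 0.37 > 0.2521 → include.
Optimal diet: E, D, C — 3 of 3 types.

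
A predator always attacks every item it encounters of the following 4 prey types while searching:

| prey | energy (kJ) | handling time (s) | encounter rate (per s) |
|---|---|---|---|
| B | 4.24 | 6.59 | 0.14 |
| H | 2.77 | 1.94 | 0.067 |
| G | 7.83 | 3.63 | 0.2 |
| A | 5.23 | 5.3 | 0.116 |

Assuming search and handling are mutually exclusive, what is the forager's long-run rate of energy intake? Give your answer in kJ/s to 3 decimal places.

0.870 kJ/s

R = (0.14×4.24 + 0.067×2.77 + 0.2×7.83 + 0.116×5.23) / (1 + 0.14×6.59 + 0.067×1.94 + 0.2×3.63 + 0.116×5.3) = 2.952/3.393 = 0.8699 kJ/s.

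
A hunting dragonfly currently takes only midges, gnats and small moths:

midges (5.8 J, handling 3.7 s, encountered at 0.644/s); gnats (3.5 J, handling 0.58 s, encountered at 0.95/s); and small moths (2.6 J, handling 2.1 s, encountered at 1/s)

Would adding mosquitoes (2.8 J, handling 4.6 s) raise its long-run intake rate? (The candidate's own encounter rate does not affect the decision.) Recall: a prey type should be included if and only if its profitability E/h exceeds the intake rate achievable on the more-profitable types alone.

Current rate: (0.644×5.8 + 0.95×3.5 + 1×2.6)/(1 + 0.644×3.7 + 0.95×0.58 + 1×2.1) = 1.601 J/s.
Profitability of mosquitoes: 2.8/4.6 = 0.6087 J/s.
Since 0.6087 < R, time spent handling mosquitoes is better spent searching.

No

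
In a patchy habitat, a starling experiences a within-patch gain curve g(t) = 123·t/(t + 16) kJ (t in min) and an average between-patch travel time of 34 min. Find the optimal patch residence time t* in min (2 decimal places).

23.32 min

Maximise g(t)/(T+t): set derivative to zero → g'(t)(T+t) = g(t).
g'(t) = 123·16/(t + 16)². Setting 123·16/(t+16)² = 123t/[(t+16)(34+t)] gives 16(34+t) = t(t+16), so t² = 16×34 = 544.
t* = √544 = 23.32 min.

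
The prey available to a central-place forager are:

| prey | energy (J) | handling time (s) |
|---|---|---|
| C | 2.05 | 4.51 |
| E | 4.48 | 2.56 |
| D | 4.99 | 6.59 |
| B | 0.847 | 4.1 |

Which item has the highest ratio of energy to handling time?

E

In descending order of E/h:
E: 4.48/2.56 = 1.75 J/s
D: 4.99/6.59 = 0.757 J/s
C: 2.05/4.51 = 0.455 J/s
B: 0.847/4.1 = 0.207 J/s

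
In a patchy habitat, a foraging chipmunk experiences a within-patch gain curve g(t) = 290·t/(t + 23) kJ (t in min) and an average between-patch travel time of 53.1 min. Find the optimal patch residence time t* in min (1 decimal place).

34.9 min

Optimal t* satisfies g'(t*) = g(t*)/(T + t*).
g'(t) = 290·23/(t + 23)². Setting 290·23/(t+23)² = 290t/[(t+23)(53.1+t)] gives 23(53.1+t) = t(t+23), so t² = 23×53.1 = 1221.
t* = √1221 = 34.95 min.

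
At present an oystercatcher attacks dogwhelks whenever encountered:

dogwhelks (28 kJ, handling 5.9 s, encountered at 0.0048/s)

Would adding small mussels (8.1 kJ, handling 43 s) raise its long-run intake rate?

Yes

Current rate: (0.0048×28)/(1 + 0.0048×5.9) = 0.1307 kJ/s.
Profitability of small mussels: 8.1/43 = 0.1884 kJ/s.
0.1884 > 0.1307, so adding small mussels raises the average — include it.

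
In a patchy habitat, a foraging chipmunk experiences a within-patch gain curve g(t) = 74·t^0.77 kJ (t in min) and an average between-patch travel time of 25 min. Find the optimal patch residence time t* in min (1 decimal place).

83.7 min

Maximise g(t)/(T+t): set derivative to zero → g'(t)(T+t) = g(t).
g'(t) = 0.77·74·t^-0.23. Setting 0.77·74·t^-0.23 = 74·t^0.77/(25+t) gives 0.77(25+t) = t, so 0.23·t = 0.77×25.
t* = 0.77×25/0.23 = 83.7 min.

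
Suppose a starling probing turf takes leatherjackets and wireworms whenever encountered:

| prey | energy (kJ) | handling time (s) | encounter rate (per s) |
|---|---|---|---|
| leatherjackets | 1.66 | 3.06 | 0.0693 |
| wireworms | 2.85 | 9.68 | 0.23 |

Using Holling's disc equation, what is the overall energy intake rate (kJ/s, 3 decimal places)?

0.224 kJ/s

Energy encountered per unit search time: 0.0693×1.66 + 0.23×2.85 = 0.7705 kJ/s.
Handling time per unit search time: 0.0693×3.06 + 0.23×9.68 = 2.438.
Rate = 0.7705/(1 + 2.438) = 0.2241 kJ/s.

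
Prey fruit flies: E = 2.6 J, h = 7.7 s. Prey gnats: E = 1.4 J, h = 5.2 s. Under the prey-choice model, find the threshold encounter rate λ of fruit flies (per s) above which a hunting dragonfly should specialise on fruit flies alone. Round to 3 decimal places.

The zero-one rule: include gnats iff E₂/h₂ > λE₁/(1+λh₁). Equality gives the switch point.
λE₁h₂ = E₂ + λE₂h₁ ⇒ λ = E₂/(E₁h₂ − E₂h₁) = 1.4/(13.52 − 10.78) = 0.5109 per s.

0.511 per s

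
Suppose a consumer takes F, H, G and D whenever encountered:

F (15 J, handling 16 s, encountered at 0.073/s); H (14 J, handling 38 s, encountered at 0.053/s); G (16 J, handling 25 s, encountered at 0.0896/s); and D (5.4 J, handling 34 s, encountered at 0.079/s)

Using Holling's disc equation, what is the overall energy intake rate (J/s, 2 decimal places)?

0.41 J/s

Energy encountered per unit search time: 0.073×15 + 0.053×14 + 0.0896×16 + 0.079×5.4 = 3.697 J/s.
Handling time per unit search time: 0.073×16 + 0.053×38 + 0.0896×25 + 0.079×34 = 8.108.
Rate = 3.697/(1 + 8.108) = 0.4059 J/s.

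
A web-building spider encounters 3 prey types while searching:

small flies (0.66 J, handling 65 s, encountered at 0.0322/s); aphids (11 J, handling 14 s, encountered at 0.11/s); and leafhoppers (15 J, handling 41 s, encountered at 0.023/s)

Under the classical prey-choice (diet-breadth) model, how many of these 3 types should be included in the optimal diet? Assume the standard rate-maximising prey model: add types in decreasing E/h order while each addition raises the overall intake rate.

Rank by E/h (J/s): aphids 0.786, leafhoppers 0.366, small flies 0.0102. Include each in turn until the next type's E/h falls below the running intake rate.
Rate on top 1: 0.4764. leafhoppers: 0.366 < 0.4764 → exclude; stop.
Optimal diet: aphids — 1 of 3 types.

1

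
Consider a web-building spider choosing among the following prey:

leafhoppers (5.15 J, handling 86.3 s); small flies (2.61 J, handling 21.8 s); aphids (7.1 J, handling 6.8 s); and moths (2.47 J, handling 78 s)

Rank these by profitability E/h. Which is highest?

In descending order of E/h:
aphids: 7.1/6.8 = 1.04 J/s
small flies: 2.61/21.8 = 0.12 J/s
leafhoppers: 5.15/86.3 = 0.0597 J/s
moths: 2.47/78 = 0.0317 J/s

aphids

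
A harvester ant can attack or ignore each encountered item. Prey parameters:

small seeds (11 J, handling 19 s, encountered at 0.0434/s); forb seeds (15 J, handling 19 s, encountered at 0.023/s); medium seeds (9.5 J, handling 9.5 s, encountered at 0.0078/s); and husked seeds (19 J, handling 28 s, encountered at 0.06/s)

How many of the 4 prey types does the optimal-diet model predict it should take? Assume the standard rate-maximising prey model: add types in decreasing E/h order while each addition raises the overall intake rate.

E/h in descending order: medium seeds 1, forb seeds 0.789, husked seeds 0.679, small seeds 0.579 J/s. The optimal diet is the largest prefix of this list for which every included type satisfies E_i/h_i > R on the types above it.
Rate on top 1: 0.06899. forb seeds: 0.789 > 0.06899 → include.
Rate on top 2: 0.2773. husked seeds: 0.679 > 0.2773 → include.
Rate on top 3: 0.4886. small seeds: 0.579 > 0.4886 → include.
Optimal diet: medium seeds, forb seeds, husked seeds, small seeds — 4 of 4 types.

4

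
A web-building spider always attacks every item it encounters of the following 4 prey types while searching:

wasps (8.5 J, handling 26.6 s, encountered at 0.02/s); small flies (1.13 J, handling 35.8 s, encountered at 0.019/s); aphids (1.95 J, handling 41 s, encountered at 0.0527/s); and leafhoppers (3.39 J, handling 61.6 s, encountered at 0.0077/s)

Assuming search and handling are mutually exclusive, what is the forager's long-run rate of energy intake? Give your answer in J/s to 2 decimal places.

0.07 J/s

R = (0.02×8.5 + 0.019×1.13 + 0.0527×1.95 + 0.0077×3.39) / (1 + 0.02×26.6 + 0.019×35.8 + 0.0527×41 + 0.0077×61.6) = 0.3203/4.847 = 0.06609 J/s.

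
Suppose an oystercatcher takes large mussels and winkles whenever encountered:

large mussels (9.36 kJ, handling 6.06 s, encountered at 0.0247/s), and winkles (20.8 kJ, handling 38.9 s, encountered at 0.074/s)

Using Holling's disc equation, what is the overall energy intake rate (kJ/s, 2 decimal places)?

R = Σλ_iE_i / (1 + Σλ_ih_i)
Numerator: 0.0247×9.36 + 0.074×20.8 = 1.77
Denominator: 1 + 0.0247×6.06 + 0.074×38.9 = 4.028
R = 1.77/4.028 = 0.4395 kJ/s

0.44 kJ/s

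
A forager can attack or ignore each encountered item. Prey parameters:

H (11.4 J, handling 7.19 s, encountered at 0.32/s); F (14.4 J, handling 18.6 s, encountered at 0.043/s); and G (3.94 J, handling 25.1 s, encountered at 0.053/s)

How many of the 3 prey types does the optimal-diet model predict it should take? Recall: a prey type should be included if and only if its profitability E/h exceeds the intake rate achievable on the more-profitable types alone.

Profitabilities (E/h, J/s): H 1.59, F 0.774, G 0.157. Add prey in this order while the next type's profitability exceeds the intake rate on those already taken.
Rate on top 1: 1.105. F: 0.774 < 1.105 → exclude; stop.
Optimal diet: H — 1 of 3 types.

1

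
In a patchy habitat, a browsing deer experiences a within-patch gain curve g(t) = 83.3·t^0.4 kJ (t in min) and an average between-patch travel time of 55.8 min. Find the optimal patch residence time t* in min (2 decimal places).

Optimal t* satisfies g'(t*) = g(t*)/(T + t*).
g'(t) = 0.4·83.3·t^-0.6. Setting 0.4·83.3·t^-0.6 = 83.3·t^0.4/(55.8+t) gives 0.4(55.8+t) = t, so 0.60·t = 0.4×55.8.
t* = 0.4×55.8/0.60 = 37.2 min.

37.20 min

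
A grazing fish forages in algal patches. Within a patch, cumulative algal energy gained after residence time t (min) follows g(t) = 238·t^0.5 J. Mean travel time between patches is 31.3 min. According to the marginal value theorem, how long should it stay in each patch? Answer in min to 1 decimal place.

Maximise g(t)/(T+t): set derivative to zero → g'(t)(T+t) = g(t).
g'(t) = 0.5·238·t^-0.5. Setting 0.5·238·t^-0.5 = 238·t^0.5/(31.3+t) gives 0.5(31.3+t) = t, so 0.50·t = 0.5×31.3.
t* = 0.5×31.3/0.50 = 31.3 min.

31.3 min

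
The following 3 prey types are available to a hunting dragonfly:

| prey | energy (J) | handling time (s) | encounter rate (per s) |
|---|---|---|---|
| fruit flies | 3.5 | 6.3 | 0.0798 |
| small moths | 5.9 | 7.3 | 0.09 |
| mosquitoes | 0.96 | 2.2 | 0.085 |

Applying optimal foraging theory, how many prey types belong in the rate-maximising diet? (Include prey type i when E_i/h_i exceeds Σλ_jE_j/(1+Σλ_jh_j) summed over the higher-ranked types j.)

3

Rank by E/h (J/s): small moths 0.808, fruit flies 0.556, mosquitoes 0.436. Include each in turn until the next type's E/h falls below the running intake rate.
Rate on top 1: 0.3205. fruit flies: 0.556 > 0.3205 → include.
Rate on top 2: 0.3752. mosquitoes: 0.436 > 0.3752 → include.
Optimal diet: small moths, fruit flies, mosquitoes — 3 of 3 types.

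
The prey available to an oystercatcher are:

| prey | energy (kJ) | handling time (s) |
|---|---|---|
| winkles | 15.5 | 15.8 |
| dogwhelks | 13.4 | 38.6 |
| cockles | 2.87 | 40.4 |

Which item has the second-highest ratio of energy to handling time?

In descending order of E/h:
winkles: 15.5/15.8 = 0.981 kJ/s
dogwhelks: 13.4/38.6 = 0.347 kJ/s
cockles: 2.87/40.4 = 0.071 kJ/s

dogwhelks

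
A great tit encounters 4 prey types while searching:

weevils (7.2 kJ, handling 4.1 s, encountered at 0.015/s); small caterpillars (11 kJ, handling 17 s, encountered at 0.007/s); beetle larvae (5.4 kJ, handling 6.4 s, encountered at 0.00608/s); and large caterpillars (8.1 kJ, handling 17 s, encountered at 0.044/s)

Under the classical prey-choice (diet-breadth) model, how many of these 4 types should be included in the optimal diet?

E/h in descending order: weevils 1.76, beetle larvae 0.844, small caterpillars 0.647, large caterpillars 0.476 kJ/s. The optimal diet is the largest prefix of this list for which every included type satisfies E_i/h_i > R on the types above it.
Rate on top 1: 0.1017. beetle larvae: 0.844 > 0.1017 → include.
Rate on top 2: 0.128. small caterpillars: 0.647 > 0.128 → include.
Rate on top 3: 0.1786. large caterpillars: 0.476 > 0.1786 → include.
Optimal diet: weevils, beetle larvae, small caterpillars, large caterpillars — 4 of 4 types.

4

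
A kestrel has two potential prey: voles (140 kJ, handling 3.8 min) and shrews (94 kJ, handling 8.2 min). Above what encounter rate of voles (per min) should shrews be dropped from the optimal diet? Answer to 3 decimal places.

0.119 per min

At the threshold, the rate on voles alone equals the profitability of shrews: λ·140/(1 + λ·3.8) = 94/8.2 = 11.46.
Rearranging, λ(140 − 11.46×3.8) = 11.46, so λ = 11.46/96.44 = 0.1189 per min.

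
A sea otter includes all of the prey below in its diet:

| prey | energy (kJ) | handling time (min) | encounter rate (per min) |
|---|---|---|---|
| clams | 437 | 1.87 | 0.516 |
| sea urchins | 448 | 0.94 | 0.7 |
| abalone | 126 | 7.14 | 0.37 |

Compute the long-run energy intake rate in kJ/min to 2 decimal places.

111.25 kJ/min

R = (0.516×437 + 0.7×448 + 0.37×126) / (1 + 0.516×1.87 + 0.7×0.94 + 0.37×7.14) = 585.7/5.265 = 111.3 kJ/min.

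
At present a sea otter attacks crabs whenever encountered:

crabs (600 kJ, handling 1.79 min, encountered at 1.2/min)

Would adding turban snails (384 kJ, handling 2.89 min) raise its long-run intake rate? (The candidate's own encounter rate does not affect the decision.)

Current rate: (1.2×600)/(1 + 1.2×1.79) = 228.7 kJ/min.
turban snails: E/h = 384/2.89 = 132.9 kJ/min.
Since 132.9 < R, time spent handling turban snails is better spent searching.

No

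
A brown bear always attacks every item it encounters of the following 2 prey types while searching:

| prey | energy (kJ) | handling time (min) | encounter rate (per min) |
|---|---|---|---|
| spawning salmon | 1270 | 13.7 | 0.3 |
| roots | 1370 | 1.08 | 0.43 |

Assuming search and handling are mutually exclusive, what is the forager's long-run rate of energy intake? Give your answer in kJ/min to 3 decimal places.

R = (0.3×1270 + 0.43×1370) / (1 + 0.3×13.7 + 0.43×1.08) = 970.1/5.574 = 174 kJ/min.

174.028 kJ/min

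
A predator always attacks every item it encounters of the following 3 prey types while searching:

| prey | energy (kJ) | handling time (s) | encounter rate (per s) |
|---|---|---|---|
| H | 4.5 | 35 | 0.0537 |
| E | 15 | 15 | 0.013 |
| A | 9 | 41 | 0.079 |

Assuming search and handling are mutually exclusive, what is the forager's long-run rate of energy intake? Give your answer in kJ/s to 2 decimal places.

0.18 kJ/s

R = (0.0537×4.5 + 0.013×15 + 0.079×9) / (1 + 0.0537×35 + 0.013×15 + 0.079×41) = 1.148/6.313 = 0.1818 kJ/s.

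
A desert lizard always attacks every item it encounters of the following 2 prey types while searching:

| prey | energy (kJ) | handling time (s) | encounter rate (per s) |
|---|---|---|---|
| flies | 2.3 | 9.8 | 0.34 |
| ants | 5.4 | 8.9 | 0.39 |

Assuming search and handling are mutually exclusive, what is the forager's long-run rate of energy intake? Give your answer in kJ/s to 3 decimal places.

R = Σλ_iE_i / (1 + Σλ_ih_i)
Numerator: 0.34×2.3 + 0.39×5.4 = 2.888
Denominator: 1 + 0.34×9.8 + 0.39×8.9 = 7.803
R = 2.888/7.803 = 0.3701 kJ/s

0.370 kJ/s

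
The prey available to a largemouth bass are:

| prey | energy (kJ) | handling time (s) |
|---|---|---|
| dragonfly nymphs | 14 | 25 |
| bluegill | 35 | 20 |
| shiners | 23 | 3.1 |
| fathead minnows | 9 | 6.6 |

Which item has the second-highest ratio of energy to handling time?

bluegill

In descending order of E/h:
shiners: 23/3.1 = 7.42 kJ/s
bluegill: 35/20 = 1.75 kJ/s
fathead minnows: 9/6.6 = 1.36 kJ/s
dragonfly nymphs: 14/25 = 0.56 kJ/s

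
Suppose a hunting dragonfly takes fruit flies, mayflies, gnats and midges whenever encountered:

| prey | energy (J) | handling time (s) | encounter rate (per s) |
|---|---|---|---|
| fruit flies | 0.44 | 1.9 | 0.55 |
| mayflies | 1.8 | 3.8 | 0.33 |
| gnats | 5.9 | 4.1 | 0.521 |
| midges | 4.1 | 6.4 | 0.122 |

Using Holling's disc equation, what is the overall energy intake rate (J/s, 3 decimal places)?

R = Σλ_iE_i / (1 + Σλ_ih_i)
Numerator: 0.55×0.44 + 0.33×1.8 + 0.521×5.9 + 0.122×4.1 = 4.41
Denominator: 1 + 0.55×1.9 + 0.33×3.8 + 0.521×4.1 + 0.122×6.4 = 6.216
R = 4.41/6.216 = 0.7095 J/s

0.709 J/s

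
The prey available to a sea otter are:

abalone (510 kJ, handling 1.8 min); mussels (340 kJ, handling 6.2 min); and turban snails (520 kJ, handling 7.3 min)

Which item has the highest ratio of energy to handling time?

abalone

In descending order of E/h:
abalone: 510/1.8 = 283 kJ/min
turban snails: 520/7.3 = 71.2 kJ/min
mussels: 340/6.2 = 54.8 kJ/min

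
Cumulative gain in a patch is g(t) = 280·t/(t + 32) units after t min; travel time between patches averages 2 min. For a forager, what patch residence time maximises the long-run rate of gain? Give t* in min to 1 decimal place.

Maximise g(t)/(T+t): set derivative to zero → g'(t)(T+t) = g(t).
g'(t) = 280·32/(t + 32)². Setting 280·32/(t+32)² = 280t/[(t+32)(2+t)] gives 32(2+t) = t(t+32), so t² = 32×2 = 64.
t* = √64 = 8 min.

8.0 min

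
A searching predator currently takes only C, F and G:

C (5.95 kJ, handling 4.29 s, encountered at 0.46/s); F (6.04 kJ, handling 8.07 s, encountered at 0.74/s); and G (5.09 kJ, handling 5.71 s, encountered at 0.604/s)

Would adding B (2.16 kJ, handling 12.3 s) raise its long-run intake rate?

Intake rate on the current diet: R = (0.46×5.95 + 0.74×6.04 + 0.604×5.09) / (1 + 0.46×4.29 + 0.74×8.07 + 0.604×5.71) = 10.28/12.39 = 0.8295 kJ/s.
B: E/h = 2.16/12.3 = 0.1756 kJ/s.
0.1756 < 0.8295, so adding B would lower the average — exclude it.

No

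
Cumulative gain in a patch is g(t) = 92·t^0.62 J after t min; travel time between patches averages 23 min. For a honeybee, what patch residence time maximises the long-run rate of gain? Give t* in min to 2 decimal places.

37.53 min

Maximise g(t)/(T+t): set derivative to zero → g'(t)(T+t) = g(t).
g'(t) = 0.62·92·t^-0.38. Setting 0.62·92·t^-0.38 = 92·t^0.62/(23+t) gives 0.62(23+t) = t, so 0.38·t = 0.62×23.
t* = 0.62×23/0.38 = 37.53 min.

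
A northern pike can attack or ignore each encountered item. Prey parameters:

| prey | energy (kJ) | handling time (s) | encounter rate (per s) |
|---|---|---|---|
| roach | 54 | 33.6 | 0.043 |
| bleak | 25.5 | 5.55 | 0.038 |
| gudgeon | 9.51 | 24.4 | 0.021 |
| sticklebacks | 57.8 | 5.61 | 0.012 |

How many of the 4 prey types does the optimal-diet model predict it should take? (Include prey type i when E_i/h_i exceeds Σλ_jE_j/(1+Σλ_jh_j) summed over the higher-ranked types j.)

Rank by E/h (kJ/s): sticklebacks 10.3, bleak 4.59, roach 1.61, gudgeon 0.39. Include each in turn until the next type's E/h falls below the running intake rate.
Rate on top 1: 0.6499. bleak: 4.59 > 0.6499 → include.
Rate on top 2: 1.301. roach: 1.61 > 1.301 → include.
Rate on top 3: 1.463. gudgeon: 0.39 < 1.463 → exclude; stop.
Optimal diet: sticklebacks, bleak, roach — 3 of 4 types.

3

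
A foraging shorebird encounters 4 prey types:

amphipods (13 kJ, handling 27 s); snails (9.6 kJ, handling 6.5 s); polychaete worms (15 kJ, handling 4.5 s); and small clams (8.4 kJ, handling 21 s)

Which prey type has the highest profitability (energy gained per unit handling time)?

Profitability E/h (kJ/s): amphipods = 13/27 = 0.481, snails = 9.6/6.5 = 1.48, polychaete worms = 15/4.5 = 3.33, small clams = 8.4/21 = 0.4.
Ranked: polychaete worms > snails > amphipods > small clams.

polychaete worms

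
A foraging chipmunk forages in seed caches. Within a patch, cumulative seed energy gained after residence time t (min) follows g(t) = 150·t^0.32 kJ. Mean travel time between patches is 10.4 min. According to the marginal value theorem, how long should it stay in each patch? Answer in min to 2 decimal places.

4.89 min

Maximise g(t)/(T+t): set derivative to zero → g'(t)(T+t) = g(t).
g'(t) = 0.32·150·t^-0.68. Setting 0.32·150·t^-0.68 = 150·t^0.32/(10.4+t) gives 0.32(10.4+t) = t, so 0.68·t = 0.32×10.4.
t* = 0.32×10.4/0.68 = 4.894 min.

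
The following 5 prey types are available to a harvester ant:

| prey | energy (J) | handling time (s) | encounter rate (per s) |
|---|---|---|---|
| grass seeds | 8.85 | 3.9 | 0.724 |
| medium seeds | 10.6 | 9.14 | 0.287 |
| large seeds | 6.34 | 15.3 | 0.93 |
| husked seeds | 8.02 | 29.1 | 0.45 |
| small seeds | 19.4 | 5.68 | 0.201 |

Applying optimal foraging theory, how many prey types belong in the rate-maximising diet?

E/h in descending order: small seeds 3.42, grass seeds 2.27, medium seeds 1.16, large seeds 0.414, husked seeds 0.276 J/s. The optimal diet is the largest prefix of this list for which every included type satisfies E_i/h_i > R on the types above it.
Rate on top 1: 1.821. grass seeds: 2.27 > 1.821 → include.
Rate on top 2: 2.076. medium seeds: 1.16 < 2.076 → exclude; stop.
Optimal diet: small seeds, grass seeds — 2 of 5 types.

2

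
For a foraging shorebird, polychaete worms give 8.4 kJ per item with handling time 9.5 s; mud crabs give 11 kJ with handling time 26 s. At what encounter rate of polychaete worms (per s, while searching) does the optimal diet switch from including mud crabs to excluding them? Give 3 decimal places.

0.097 per s

At the threshold, the rate on polychaete worms alone equals the profitability of mud crabs: λ·8.4/(1 + λ·9.5) = 11/26 = 0.4231.
Rearranging, λ(8.4 − 0.4231×9.5) = 0.4231, so λ = 0.4231/4.381 = 0.09658 per s.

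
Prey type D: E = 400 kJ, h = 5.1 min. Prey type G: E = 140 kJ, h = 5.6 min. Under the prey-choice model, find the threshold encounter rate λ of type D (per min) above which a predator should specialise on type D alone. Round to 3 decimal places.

At the threshold, the rate on type D alone equals the profitability of type G: λ·400/(1 + λ·5.1) = 140/5.6 = 25.
Rearranging, λ(400 − 25×5.1) = 25, so λ = 25/272.5 = 0.09174 per min.

0.092 per min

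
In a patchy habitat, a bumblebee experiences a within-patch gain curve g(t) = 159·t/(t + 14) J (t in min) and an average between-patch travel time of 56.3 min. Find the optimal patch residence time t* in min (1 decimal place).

Optimal t* satisfies g'(t*) = g(t*)/(T + t*).
g'(t) = 159·14/(t + 14)². Setting 159·14/(t+14)² = 159t/[(t+14)(56.3+t)] gives 14(56.3+t) = t(t+14), so t² = 14×56.3 = 788.2.
t* = √788.2 = 28.07 min.

28.1 min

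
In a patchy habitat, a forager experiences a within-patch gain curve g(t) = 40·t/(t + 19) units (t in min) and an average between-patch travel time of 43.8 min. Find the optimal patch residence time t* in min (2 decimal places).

28.85 min

Maximise g(t)/(T+t): set derivative to zero → g'(t)(T+t) = g(t).
g'(t) = 40·19/(t + 19)². Setting 40·19/(t+19)² = 40t/[(t+19)(43.8+t)] gives 19(43.8+t) = t(t+19), so t² = 19×43.8 = 832.2.
t* = √832.2 = 28.85 min.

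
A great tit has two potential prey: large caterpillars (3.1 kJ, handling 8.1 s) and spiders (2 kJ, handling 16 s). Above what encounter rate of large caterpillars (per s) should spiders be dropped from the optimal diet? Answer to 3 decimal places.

The zero-one rule: include spiders iff E₂/h₂ > λE₁/(1+λh₁). Equality gives the switch point.
λE₁h₂ = E₂ + λE₂h₁ ⇒ λ = E₂/(E₁h₂ − E₂h₁) = 2/(49.6 − 16.2) = 0.05988 per s.

0.060 per s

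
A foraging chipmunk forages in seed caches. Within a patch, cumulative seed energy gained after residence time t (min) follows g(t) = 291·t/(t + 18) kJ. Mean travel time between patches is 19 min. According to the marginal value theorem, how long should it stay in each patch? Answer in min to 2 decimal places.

Optimal t* satisfies g'(t*) = g(t*)/(T + t*).
g'(t) = 291·18/(t + 18)². Setting 291·18/(t+18)² = 291t/[(t+18)(19+t)] gives 18(19+t) = t(t+18), so t² = 18×19 = 342.
t* = √342 = 18.49 min.

18.49 min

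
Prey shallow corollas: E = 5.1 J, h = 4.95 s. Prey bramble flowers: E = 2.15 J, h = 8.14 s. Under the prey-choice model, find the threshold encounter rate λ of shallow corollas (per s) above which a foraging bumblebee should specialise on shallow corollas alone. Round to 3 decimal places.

The zero-one rule: include bramble flowers iff E₂/h₂ > λE₁/(1+λh₁). Equality gives the switch point.
λE₁h₂ = E₂ + λE₂h₁ ⇒ λ = E₂/(E₁h₂ − E₂h₁) = 2.15/(41.51 − 10.64) = 0.06964 per s.

0.070 per s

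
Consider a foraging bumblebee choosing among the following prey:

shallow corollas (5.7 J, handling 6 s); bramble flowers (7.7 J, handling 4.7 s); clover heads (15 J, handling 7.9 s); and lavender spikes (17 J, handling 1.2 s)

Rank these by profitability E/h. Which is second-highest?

clover heads

In descending order of E/h:
lavender spikes: 17/1.2 = 14.2 J/s
clover heads: 15/7.9 = 1.9 J/s
bramble flowers: 7.7/4.7 = 1.64 J/s
shallow corollas: 5.7/6 = 0.95 J/s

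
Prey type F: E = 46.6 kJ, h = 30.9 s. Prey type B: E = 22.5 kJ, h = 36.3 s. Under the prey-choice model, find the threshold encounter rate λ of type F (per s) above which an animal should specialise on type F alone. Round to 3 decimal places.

0.023 per s

The zero-one rule: include type B iff E₂/h₂ > λE₁/(1+λh₁). Equality gives the switch point.
λE₁h₂ = E₂ + λE₂h₁ ⇒ λ = E₂/(E₁h₂ − E₂h₁) = 22.5/(1692 − 695.2) = 0.02258 per s.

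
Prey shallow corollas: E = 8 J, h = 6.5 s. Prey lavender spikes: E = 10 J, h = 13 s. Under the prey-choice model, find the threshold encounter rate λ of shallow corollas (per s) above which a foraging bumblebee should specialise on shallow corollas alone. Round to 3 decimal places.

The zero-one rule: include lavender spikes iff E₂/h₂ > λE₁/(1+λh₁). Equality gives the switch point.
λE₁h₂ = E₂ + λE₂h₁ ⇒ λ = E₂/(E₁h₂ − E₂h₁) = 10/(104 − 65) = 0.2564 per s.

0.256 per s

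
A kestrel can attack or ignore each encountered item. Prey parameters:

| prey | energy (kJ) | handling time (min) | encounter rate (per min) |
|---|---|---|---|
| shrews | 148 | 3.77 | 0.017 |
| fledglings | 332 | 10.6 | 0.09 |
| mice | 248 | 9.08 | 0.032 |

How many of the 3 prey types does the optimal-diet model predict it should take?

Rank by E/h (kJ/min): shrews 39.3, fledglings 31.3, mice 27.3. Include each in turn until the next type's E/h falls below the running intake rate.
Rate on top 1: 2.364. fledglings: 31.3 > 2.364 → include.
Rate on top 2: 16.05. mice: 27.3 > 16.05 → include.
Optimal diet: shrews, fledglings, mice — 3 of 3 types.

3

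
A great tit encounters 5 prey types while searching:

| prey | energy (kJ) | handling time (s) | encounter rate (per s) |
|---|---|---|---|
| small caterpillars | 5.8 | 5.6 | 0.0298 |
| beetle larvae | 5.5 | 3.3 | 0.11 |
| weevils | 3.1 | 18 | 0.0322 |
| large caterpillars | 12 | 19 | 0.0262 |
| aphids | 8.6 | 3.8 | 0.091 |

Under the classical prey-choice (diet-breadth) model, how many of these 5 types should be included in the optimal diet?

3

Profitabilities (E/h, kJ/s): aphids 2.26, beetle larvae 1.67, small caterpillars 1.04, large caterpillars 0.632, weevils 0.172. Add prey in this order while the next type's profitability exceeds the intake rate on those already taken.
Rate on top 1: 0.5815. beetle larvae: 1.67 > 0.5815 → include.
Rate on top 2: 0.812. small caterpillars: 1.04 > 0.812 → include.
Rate on top 3: 0.8319. large caterpillars: 0.632 < 0.8319 → exclude; stop.
Optimal diet: aphids, beetle larvae, small caterpillars — 3 of 5 types.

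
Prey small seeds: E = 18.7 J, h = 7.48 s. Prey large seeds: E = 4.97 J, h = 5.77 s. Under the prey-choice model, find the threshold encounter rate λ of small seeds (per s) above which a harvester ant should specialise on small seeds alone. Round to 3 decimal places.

0.070 per s

At the threshold, the rate on small seeds alone equals the profitability of large seeds: λ·18.7/(1 + λ·7.48) = 4.97/5.77 = 0.8614.
Rearranging, λ(18.7 − 0.8614×7.48) = 0.8614, so λ = 0.8614/12.26 = 0.07027 per s.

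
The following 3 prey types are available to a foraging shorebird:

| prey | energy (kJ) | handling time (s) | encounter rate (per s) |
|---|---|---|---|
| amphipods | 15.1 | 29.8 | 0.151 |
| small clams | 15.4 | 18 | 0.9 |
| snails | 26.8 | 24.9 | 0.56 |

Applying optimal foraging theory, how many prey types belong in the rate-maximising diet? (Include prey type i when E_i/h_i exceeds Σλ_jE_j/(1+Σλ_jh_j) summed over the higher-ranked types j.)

E/h in descending order: snails 1.08, small clams 0.856, amphipods 0.507 kJ/s. The optimal diet is the largest prefix of this list for which every included type satisfies E_i/h_i > R on the types above it.
Rate on top 1: 1.004. small clams: 0.856 < 1.004 → exclude; stop.
Optimal diet: snails — 1 of 3 types.

1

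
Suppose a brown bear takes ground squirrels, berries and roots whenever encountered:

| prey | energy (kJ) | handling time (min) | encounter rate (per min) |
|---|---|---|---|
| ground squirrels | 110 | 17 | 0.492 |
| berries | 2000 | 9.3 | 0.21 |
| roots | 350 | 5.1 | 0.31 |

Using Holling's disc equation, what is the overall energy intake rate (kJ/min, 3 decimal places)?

45.171 kJ/min

R = Σλ_iE_i / (1 + Σλ_ih_i)
Numerator: 0.492×110 + 0.21×2000 + 0.31×350 = 582.6
Denominator: 1 + 0.492×17 + 0.21×9.3 + 0.31×5.1 = 12.9
R = 582.6/12.9 = 45.17 kJ/min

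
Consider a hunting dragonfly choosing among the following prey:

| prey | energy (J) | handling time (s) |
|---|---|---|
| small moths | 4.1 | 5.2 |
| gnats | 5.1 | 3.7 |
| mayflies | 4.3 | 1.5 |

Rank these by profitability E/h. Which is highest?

mayflies

Profitability E/h (J/s): small moths = 4.1/5.2 = 0.788, gnats = 5.1/3.7 = 1.38, mayflies = 4.3/1.5 = 2.87.
Ranked: mayflies > gnats > small moths.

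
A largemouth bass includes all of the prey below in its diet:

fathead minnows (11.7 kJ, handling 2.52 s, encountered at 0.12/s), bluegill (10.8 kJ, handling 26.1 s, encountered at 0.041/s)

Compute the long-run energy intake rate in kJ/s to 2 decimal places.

0.78 kJ/s

R = Σλ_iE_i / (1 + Σλ_ih_i)
Numerator: 0.12×11.7 + 0.041×10.8 = 1.847
Denominator: 1 + 0.12×2.52 + 0.041×26.1 = 2.373
R = 1.847/2.373 = 0.7784 kJ/s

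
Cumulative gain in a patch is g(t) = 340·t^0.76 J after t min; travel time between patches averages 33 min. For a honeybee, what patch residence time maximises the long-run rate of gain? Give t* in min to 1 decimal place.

104.5 min

Optimal t* satisfies g'(t*) = g(t*)/(T + t*).
g'(t) = 0.76·340·t^-0.24. Setting 0.76·340·t^-0.24 = 340·t^0.76/(33+t) gives 0.76(33+t) = t, so 0.24·t = 0.76×33.
t* = 0.76×33/0.24 = 104.5 min.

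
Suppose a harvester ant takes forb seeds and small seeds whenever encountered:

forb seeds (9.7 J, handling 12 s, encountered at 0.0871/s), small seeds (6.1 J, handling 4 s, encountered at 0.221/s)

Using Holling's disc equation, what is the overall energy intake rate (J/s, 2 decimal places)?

Energy encountered per unit search time: 0.0871×9.7 + 0.221×6.1 = 2.193 J/s.
Handling time per unit search time: 0.0871×12 + 0.221×4 = 1.929.
Rate = 2.193/(1 + 1.929) = 0.7487 J/s.

0.75 J/s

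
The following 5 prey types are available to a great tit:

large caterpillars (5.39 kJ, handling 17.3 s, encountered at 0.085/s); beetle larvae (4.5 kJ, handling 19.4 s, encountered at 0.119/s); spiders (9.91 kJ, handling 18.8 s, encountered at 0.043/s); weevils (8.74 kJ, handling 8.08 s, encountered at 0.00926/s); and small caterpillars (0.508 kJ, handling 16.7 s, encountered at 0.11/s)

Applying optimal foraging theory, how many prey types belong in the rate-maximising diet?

E/h in descending order: weevils 1.08, spiders 0.527, large caterpillars 0.312, beetle larvae 0.232, small caterpillars 0.0304 kJ/s. The optimal diet is the largest prefix of this list for which every included type satisfies E_i/h_i > R on the types above it.
Rate on top 1: 0.0753. spiders: 0.527 > 0.0753 → include.
Rate on top 2: 0.2693. large caterpillars: 0.312 > 0.2693 → include.
Rate on top 3: 0.2878. beetle larvae: 0.232 < 0.2878 → exclude; stop.
Optimal diet: weevils, spiders, large caterpillars — 3 of 5 types.

3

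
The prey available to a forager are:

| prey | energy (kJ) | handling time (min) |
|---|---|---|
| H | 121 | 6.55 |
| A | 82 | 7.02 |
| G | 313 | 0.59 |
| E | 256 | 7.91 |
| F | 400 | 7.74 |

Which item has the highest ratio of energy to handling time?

Profitability E/h (kJ/min): H = 121/6.55 = 18.5, A = 82/7.02 = 11.7, G = 313/0.59 = 531, E = 256/7.91 = 32.4, F = 400/7.74 = 51.7.
Ranked: G > F > E > H > A.

G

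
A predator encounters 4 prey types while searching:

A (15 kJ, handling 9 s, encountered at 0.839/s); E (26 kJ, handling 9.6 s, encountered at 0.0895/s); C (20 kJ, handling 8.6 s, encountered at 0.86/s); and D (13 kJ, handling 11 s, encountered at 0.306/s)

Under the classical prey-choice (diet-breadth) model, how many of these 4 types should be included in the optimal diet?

Profitabilities (E/h, kJ/s): E 2.71, C 2.33, A 1.67, D 1.18. Add prey in this order while the next type's profitability exceeds the intake rate on those already taken.
Rate on top 1: 1.252. C: 2.33 > 1.252 → include.
Rate on top 2: 2.11. A: 1.67 < 2.11 → exclude; stop.
Optimal diet: E, C — 2 of 4 types.

2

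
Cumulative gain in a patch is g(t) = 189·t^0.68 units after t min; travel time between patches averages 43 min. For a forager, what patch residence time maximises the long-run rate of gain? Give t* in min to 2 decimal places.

Optimal t* satisfies g'(t*) = g(t*)/(T + t*).
g'(t) = 0.68·189·t^-0.32. Setting 0.68·189·t^-0.32 = 189·t^0.68/(43+t) gives 0.68(43+t) = t, so 0.32·t = 0.68×43.
t* = 0.68×43/0.32 = 91.38 min.

91.38 min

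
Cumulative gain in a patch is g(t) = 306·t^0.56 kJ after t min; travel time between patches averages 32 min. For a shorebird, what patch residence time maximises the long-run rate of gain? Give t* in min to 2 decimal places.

Optimal t* satisfies g'(t*) = g(t*)/(T + t*).
g'(t) = 0.56·306·t^-0.44. Setting 0.56·306·t^-0.44 = 306·t^0.56/(32+t) gives 0.56(32+t) = t, so 0.44·t = 0.56×32.
t* = 0.56×32/0.44 = 40.73 min.

40.73 min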